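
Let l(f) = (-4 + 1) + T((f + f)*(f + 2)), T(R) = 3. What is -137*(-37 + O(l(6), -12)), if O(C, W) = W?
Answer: 6713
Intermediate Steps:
l(f) = 0 (l(f) = (-4 + 1) + 3 = -3 + 3 = 0)
-137*(-37 + O(l(6), -12)) = -137*(-37 - 12) = -137*(-49) = 6713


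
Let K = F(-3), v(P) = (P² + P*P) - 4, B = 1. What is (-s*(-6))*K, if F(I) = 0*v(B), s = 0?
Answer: 0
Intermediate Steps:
v(P) = -4 + 2*P² (v(P) = (P² + P²) - 4 = 2*P² - 4 = -4 + 2*P²)
F(I) = 0 (F(I) = 0*(-4 + 2*1²) = 0*(-4 + 2*1) = 0*(-4 + 2) = 0*(-2) = 0)
K = 0
(-s*(-6))*K = (-1*0*(-6))*0 = (0*(-6))*0 = 0*0 = 0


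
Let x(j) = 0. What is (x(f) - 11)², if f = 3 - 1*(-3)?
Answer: 121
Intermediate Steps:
f = 6 (f = 3 + 3 = 6)
(x(f) - 11)² = (0 - 11)² = (-11)² = 121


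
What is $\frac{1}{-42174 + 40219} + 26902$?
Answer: $\frac{52593409}{1955} \approx 26902.0$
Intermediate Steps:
$\frac{1}{-42174 + 40219} + 26902 = \frac{1}{-1955} + 26902 = - \frac{1}{1955} + 26902 = \frac{52593409}{1955}$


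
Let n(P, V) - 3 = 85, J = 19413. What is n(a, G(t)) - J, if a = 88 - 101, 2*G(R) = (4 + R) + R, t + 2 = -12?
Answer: -19325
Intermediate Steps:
t = -14 (t = -2 - 12 = -14)
G(R) = 2 + R (G(R) = ((4 + R) + R)/2 = (4 + 2*R)/2 = 2 + R)
a = -13
n(P, V) = 88 (n(P, V) = 3 + 85 = 88)
n(a, G(t)) - J = 88 - 1*19413 = 88 - 19413 = -19325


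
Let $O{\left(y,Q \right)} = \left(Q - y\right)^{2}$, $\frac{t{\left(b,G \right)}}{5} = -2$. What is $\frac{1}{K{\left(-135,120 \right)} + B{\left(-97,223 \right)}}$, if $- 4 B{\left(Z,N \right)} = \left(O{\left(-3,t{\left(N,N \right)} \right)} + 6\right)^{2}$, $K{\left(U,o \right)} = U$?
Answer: $- \frac{4}{3565} \approx -0.001122$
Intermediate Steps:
$t{\left(b,G \right)} = -10$ ($t{\left(b,G \right)} = 5 \left(-2\right) = -10$)
$B{\left(Z,N \right)} = - \frac{3025}{4}$ ($B{\left(Z,N \right)} = - \frac{\left(\left(-10 - -3\right)^{2} + 6\right)^{2}}{4} = - \frac{\left(\left(-10 + 3\right)^{2} + 6\right)^{2}}{4} = - \frac{\left(\left(-7\right)^{2} + 6\right)^{2}}{4} = - \frac{\left(49 + 6\right)^{2}}{4} = - \frac{55^{2}}{4} = \left(- \frac{1}{4}\right) 3025 = - \frac{3025}{4}$)
$\frac{1}{K{\left(-135,120 \right)} + B{\left(-97,223 \right)}} = \frac{1}{-135 - \frac{3025}{4}} = \frac{1}{- \frac{3565}{4}} = - \frac{4}{3565}$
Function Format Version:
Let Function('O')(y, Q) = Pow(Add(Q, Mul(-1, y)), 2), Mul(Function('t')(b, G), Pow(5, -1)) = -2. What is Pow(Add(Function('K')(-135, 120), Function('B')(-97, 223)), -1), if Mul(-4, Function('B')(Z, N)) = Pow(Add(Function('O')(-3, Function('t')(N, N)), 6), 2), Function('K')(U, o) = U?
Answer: Rational(-4, 3565) ≈ -0.0011220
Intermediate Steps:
Function('t')(b, G) = -10 (Function('t')(b, G) = Mul(5, -2) = -10)
Function('B')(Z, N) = Rational(-3025, 4) (Function('B')(Z, N) = Mul(Rational(-1, 4), Pow(Add(Pow(Add(-10, Mul(-1, -3)), 2), 6), 2)) = Mul(Rational(-1, 4), Pow(Add(Pow(Add(-10, 3), 2), 6), 2)) = Mul(Rational(-1, 4), Pow(Add(Pow(-7, 2), 6), 2)) = Mul(Rational(-1, 4), Pow(Add(49, 6), 2)) = Mul(Rational(-1, 4), Pow(55, 2)) = Mul(Rational(-1, 4), 3025) = Rational(-3025, 4))
Pow(Add(Function('K')(-135, 120), Function('B')(-97, 223)), -1) = Pow(Add(-135, Rational(-3025, 4)), -1) = Pow(Rational(-3565, 4), -1) = Rational(-4, 3565)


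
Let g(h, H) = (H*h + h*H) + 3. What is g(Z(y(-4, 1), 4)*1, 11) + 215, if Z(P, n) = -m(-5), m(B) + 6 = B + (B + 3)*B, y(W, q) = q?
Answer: 240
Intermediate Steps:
m(B) = -6 + B + B*(3 + B) (m(B) = -6 + (B + (B + 3)*B) = -6 + (B + (3 + B)*B) = -6 + (B + B*(3 + B)) = -6 + B + B*(3 + B))
Z(P, n) = 1 (Z(P, n) = -(-6 + (-5)² + 4*(-5)) = -(-6 + 25 - 20) = -1*(-1) = 1)
g(h, H) = 3 + 2*H*h (g(h, H) = (H*h + H*h) + 3 = 2*H*h + 3 = 3 + 2*H*h)
g(Z(y(-4, 1), 4)*1, 11) + 215 = (3 + 2*11*(1*1)) + 215 = (3 + 2*11*1) + 215 = (3 + 22) + 215 = 25 + 215 = 240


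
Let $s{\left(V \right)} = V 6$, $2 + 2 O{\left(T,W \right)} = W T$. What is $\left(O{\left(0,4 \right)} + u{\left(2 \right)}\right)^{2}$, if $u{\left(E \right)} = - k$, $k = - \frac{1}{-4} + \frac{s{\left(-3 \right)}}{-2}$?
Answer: $\frac{1681}{16} \approx 105.06$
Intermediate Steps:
$O{\left(T,W \right)} = -1 + \frac{T W}{2}$ ($O{\left(T,W \right)} = -1 + \frac{W T}{2} = -1 + \frac{T W}{2}$)
$s{\left(V \right)} = 6 V$
$k = \frac{37}{4}$ ($k = - \frac{1}{-4} + \frac{6 \left(-3\right)}{-2} = \left(-1\right) \left(- \frac{1}{4}\right) - -9 = \frac{1}{4} + 9 = \frac{37}{4} \approx 9.25$)
$u{\left(E \right)} = - \frac{37}{4}$ ($u{\left(E \right)} = \left(-1\right) \frac{37}{4} = - \frac{37}{4}$)
$\left(O{\left(0,4 \right)} + u{\left(2 \right)}\right)^{2} = \left(\left(-1 + \frac{1}{2} \cdot 0 \cdot 4\right) - \frac{37}{4}\right)^{2} = \left(\left(-1 + 0\right) - \frac{37}{4}\right)^{2} = \left(-1 - \frac{37}{4}\right)^{2} = \left(- \frac{41}{4}\right)^{2} = \frac{1681}{16}$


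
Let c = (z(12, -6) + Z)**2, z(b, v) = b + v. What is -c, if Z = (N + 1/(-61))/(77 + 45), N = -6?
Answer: -1961161225/55383364 ≈ -35.411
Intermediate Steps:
Z = -367/7442 (Z = (-6 + 1/(-61))/(77 + 45) = (-6 - 1/61)/122 = -367/61*1/122 = -367/7442 ≈ -0.049315)
c = 1961161225/55383364 (c = ((12 - 6) - 367/7442)**2 = (6 - 367/7442)**2 = (44285/7442)**2 = 1961161225/55383364 ≈ 35.411)
-c = -1*1961161225/55383364 = -1961161225/55383364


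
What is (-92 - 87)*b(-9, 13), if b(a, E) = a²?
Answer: -14499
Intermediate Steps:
(-92 - 87)*b(-9, 13) = (-92 - 87)*(-9)² = -179*81 = -14499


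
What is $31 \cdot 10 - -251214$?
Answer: $251524$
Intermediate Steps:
$31 \cdot 10 - -251214 = 310 + 251214 = 251524$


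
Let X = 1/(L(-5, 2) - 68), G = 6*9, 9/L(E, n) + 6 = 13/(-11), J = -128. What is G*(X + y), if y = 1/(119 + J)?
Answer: -37092/5471 ≈ -6.7797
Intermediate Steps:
L(E, n) = -99/79 (L(E, n) = 9/(-6 + 13/(-11)) = 9/(-6 + 13*(-1/11)) = 9/(-6 - 13/11) = 9/(-79/11) = 9*(-11/79) = -99/79)
G = 54
y = -1/9 (y = 1/(119 - 128) = 1/(-9) = -1/9 ≈ -0.11111)
X = -79/5471 (X = 1/(-99/79 - 68) = 1/(-5471/79) = -79/5471 ≈ -0.014440)
G*(X + y) = 54*(-79/5471 - 1/9) = 54*(-6182/49239) = -37092/5471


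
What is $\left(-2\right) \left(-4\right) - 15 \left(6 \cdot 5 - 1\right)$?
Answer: $-427$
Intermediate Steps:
$\left(-2\right) \left(-4\right) - 15 \left(6 \cdot 5 - 1\right) = 8 - 15 \left(30 - 1\right) = 8 - 435 = -427$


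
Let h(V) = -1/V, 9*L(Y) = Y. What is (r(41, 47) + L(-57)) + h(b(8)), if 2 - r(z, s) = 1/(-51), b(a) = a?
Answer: -1811/408 ≈ -4.4387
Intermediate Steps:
L(Y) = Y/9
r(z, s) = 103/51 (r(z, s) = 2 - 1/(-51) = 2 - 1*(-1/51) = 2 + 1/51 = 103/51)
(r(41, 47) + L(-57)) + h(b(8)) = (103/51 + (1/9)*(-57)) - 1/8 = (103/51 - 19/3) - 1*1/8 = -220/51 - 1/8 = -1811/408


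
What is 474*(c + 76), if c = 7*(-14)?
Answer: -10428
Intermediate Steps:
c = -98
474*(c + 76) = 474*(-98 + 76) = 474*(-22) = -10428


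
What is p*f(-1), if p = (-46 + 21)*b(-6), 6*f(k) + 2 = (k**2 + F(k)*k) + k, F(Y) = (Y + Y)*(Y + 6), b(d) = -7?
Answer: 700/3 ≈ 233.33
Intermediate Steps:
F(Y) = 2*Y*(6 + Y) (F(Y) = (2*Y)*(6 + Y) = 2*Y*(6 + Y))
f(k) = -1/3 + k/6 + k**2/6 + k**2*(6 + k)/3 (f(k) = -1/3 + ((k**2 + (2*k*(6 + k))*k) + k)/6 = -1/3 + ((k**2 + 2*k**2*(6 + k)) + k)/6 = -1/3 + (k + k**2 + 2*k**2*(6 + k))/6 = -1/3 + (k/6 + k**2/6 + k**2*(6 + k)/3) = -1/3 + k/6 + k**2/6 + k**2*(6 + k)/3)
p = 175 (p = (-46 + 21)*(-7) = -25*(-7) = 175)
p*f(-1) = 175*(-1/3 + (1/3)*(-1)**3 + (1/6)*(-1) + (13/6)*(-1)**2) = 175*(-1/3 + (1/3)*(-1) - 1/6 + (13/6)*1) = 175*(-1/3 - 1/3 - 1/6 + 13/6) = 175*(4/3) = 700/3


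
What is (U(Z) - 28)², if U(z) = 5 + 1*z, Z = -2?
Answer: 625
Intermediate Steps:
U(z) = 5 + z
(U(Z) - 28)² = ((5 - 2) - 28)² = (3 - 28)² = (-25)² = 625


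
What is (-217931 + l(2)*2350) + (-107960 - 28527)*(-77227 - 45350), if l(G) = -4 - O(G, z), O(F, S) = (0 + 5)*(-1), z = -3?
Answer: 16729951418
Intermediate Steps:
O(F, S) = -5 (O(F, S) = 5*(-1) = -5)
l(G) = 1 (l(G) = -4 - 1*(-5) = -4 + 5 = 1)
(-217931 + l(2)*2350) + (-107960 - 28527)*(-77227 - 45350) = (-217931 + 1*2350) + (-107960 - 28527)*(-77227 - 45350) = (-217931 + 2350) - 136487*(-122577) = -215581 + 16730166999 = 16729951418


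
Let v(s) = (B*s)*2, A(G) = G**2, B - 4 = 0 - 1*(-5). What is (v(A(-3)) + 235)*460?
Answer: 182620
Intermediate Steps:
B = 9 (B = 4 + (0 - 1*(-5)) = 4 + (0 + 5) = 4 + 5 = 9)
v(s) = 18*s (v(s) = (9*s)*2 = 18*s)
(v(A(-3)) + 235)*460 = (18*(-3)**2 + 235)*460 = (18*9 + 235)*460 = (162 + 235)*460 = 397*460 = 182620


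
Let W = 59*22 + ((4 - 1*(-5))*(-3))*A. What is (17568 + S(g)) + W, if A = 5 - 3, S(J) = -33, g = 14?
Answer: 18779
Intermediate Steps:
A = 2
W = 1244 (W = 59*22 + ((4 - 1*(-5))*(-3))*2 = 1298 + ((4 + 5)*(-3))*2 = 1298 + (9*(-3))*2 = 1298 - 27*2 = 1298 - 54 = 1244)
(17568 + S(g)) + W = (17568 - 33) + 1244 = 17535 + 1244 = 18779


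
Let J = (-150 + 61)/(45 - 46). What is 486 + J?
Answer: 575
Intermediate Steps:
J = 89 (J = -89/(-1) = -89*(-1) = 89)
486 + J = 486 + 89 = 575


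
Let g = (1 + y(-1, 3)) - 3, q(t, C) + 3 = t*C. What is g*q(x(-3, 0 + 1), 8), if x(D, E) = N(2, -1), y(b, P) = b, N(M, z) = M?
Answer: -39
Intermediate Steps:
x(D, E) = 2
q(t, C) = -3 + C*t (q(t, C) = -3 + t*C = -3 + C*t)
g = -3 (g = (1 - 1) - 3 = 0 - 3 = -3)
g*q(x(-3, 0 + 1), 8) = -3*(-3 + 8*2) = -3*(-3 + 16) = -3*13 = -39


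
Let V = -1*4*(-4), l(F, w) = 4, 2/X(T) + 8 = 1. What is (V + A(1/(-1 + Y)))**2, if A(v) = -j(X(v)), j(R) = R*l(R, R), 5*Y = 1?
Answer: 14400/49 ≈ 293.88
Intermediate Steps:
Y = 1/5 (Y = (1/5)*1 = 1/5 ≈ 0.20000)
X(T) = -2/7 (X(T) = 2/(-8 + 1) = 2/(-7) = 2*(-1/7) = -2/7)
V = 16 (V = -4*(-4) = 16)
j(R) = 4*R (j(R) = R*4 = 4*R)
A(v) = 8/7 (A(v) = -4*(-2)/7 = -1*(-8/7) = 8/7)
(V + A(1/(-1 + Y)))**2 = (16 + 8/7)**2 = (120/7)**2 = 14400/49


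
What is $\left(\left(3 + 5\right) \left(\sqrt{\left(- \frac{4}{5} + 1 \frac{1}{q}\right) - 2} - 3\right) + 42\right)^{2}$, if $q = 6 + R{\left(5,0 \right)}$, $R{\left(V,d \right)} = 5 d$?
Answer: $\frac{2332}{15} + \frac{48 i \sqrt{2370}}{5} \approx 155.47 + 467.35 i$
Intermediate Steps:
$q = 6$ ($q = 6 + 5 \cdot 0 = 6 + 0 = 6$)
$\left(\left(3 + 5\right) \left(\sqrt{\left(- \frac{4}{5} + 1 \frac{1}{q}\right) - 2} - 3\right) + 42\right)^{2} = \left(\left(3 + 5\right) \left(\sqrt{\left(- \frac{4}{5} + 1 \cdot \frac{1}{6}\right) - 2} - 3\right) + 42\right)^{2} = \left(8 \left(\sqrt{\left(\left(-4\right) \frac{1}{5} + 1 \cdot \frac{1}{6}\right) - 2} - 3\right) + 42\right)^{2} = \left(8 \left(\sqrt{\left(- \frac{4}{5} + \frac{1}{6}\right) - 2} - 3\right) + 42\right)^{2} = \left(8 \left(\sqrt{- \frac{19}{30} - 2} - 3\right) + 42\right)^{2} = \left(8 \left(\sqrt{- \frac{79}{30}} - 3\right) + 42\right)^{2} = \left(8 \left(\frac{i \sqrt{2370}}{30} - 3\right) + 42\right)^{2} = \left(8 \left(-3 + \frac{i \sqrt{2370}}{30}\right) + 42\right)^{2} = \left(\left(-24 + \frac{4 i \sqrt{2370}}{15}\right) + 42\right)^{2} = \left(18 + \frac{4 i \sqrt{2370}}{15}\right)^{2}$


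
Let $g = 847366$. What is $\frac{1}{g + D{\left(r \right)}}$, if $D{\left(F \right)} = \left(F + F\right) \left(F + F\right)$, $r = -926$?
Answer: $\frac{1}{4277270} \approx 2.3379 \cdot 10^{-7}$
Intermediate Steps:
$D{\left(F \right)} = 4 F^{2}$ ($D{\left(F \right)} = 2 F 2 F = 4 F^{2}$)
$\frac{1}{g + D{\left(r \right)}} = \frac{1}{847366 + 4 \left(-926\right)^{2}} = \frac{1}{847366 + 4 \cdot 857476} = \frac{1}{847366 + 3429904} = \frac{1}{4277270}$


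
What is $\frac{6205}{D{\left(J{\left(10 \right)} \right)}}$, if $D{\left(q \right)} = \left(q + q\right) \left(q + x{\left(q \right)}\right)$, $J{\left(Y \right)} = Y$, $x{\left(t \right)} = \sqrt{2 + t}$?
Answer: $\frac{6205}{176} - \frac{1241 \sqrt{3}}{176} \approx 23.043$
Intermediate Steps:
$D{\left(q \right)} = 2 q \left(q + \sqrt{2 + q}\right)$ ($D{\left(q \right)} = \left(q + q\right) \left(q + \sqrt{2 + q}\right) = 2 q \left(q + \sqrt{2 + q}\right)$)
$\frac{6205}{D{\left(J{\left(10 \right)} \right)}} = \frac{6205}{2 \cdot 10 \left(10 + \sqrt{2 + 10}\right)} = \frac{6205}{2 \cdot 10 \left(10 + \sqrt{12}\right)} = \frac{6205}{2 \cdot 10 \left(10 + 2 \sqrt{3}\right)} = \frac{6205}{200 + 40 \sqrt{3}}$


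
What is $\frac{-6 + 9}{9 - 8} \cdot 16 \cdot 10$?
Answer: $480$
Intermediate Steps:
$\frac{-6 + 9}{9 - 8} \cdot 16 \cdot 10 = \frac{3}{1} \cdot 16 \cdot 10 = 3 \cdot 1 \cdot 16 \cdot 10 = 3 \cdot 16 \cdot 10 = 48 \cdot 10 = 480$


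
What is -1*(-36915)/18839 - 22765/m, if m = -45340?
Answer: 420519187/170832052 ≈ 2.4616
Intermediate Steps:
-1*(-36915)/18839 - 22765/m = -1*(-36915)/18839 - 22765/(-45340) = 36915*(1/18839) - 22765*(-1/45340) = 36915/18839 + 4553/9068 = 420519187/170832052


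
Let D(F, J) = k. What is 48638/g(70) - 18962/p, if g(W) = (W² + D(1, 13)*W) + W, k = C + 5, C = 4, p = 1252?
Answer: -5661553/876400 ≈ -6.4600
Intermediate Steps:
k = 9 (k = 4 + 5 = 9)
D(F, J) = 9
g(W) = W² + 10*W (g(W) = (W² + 9*W) + W = W² + 10*W)
48638/g(70) - 18962/p = 48638/((70*(10 + 70))) - 18962/1252 = 48638/((70*80)) - 18962*1/1252 = 48638/5600 - 9481/626 = 48638*(1/5600) - 9481/626 = 24319/2800 - 9481/626 = -5661553/876400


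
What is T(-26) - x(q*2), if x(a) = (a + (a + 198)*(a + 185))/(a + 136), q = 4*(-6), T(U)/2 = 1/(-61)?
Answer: -625399/2684 ≈ -233.01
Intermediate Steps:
T(U) = -2/61 (T(U) = 2/(-61) = 2*(-1/61) = -2/61)
q = -24
x(a) = (a + (185 + a)*(198 + a))/(136 + a) (x(a) = (a + (198 + a)*(185 + a))/(136 + a) = (a + (185 + a)*(198 + a))/(136 + a))
T(-26) - x(q*2) = -2/61 - (36630 + (-24*2)² + 384*(-24*2))/(136 - 24*2) = -2/61 - (36630 + (-48)² + 384*(-48))/(136 - 48) = -2/61 - (36630 + 2304 - 18432)/88 = -2/61 - 20502/88 = -2/61 - 1*10251/44 = -2/61 - 10251/44 = -625399/2684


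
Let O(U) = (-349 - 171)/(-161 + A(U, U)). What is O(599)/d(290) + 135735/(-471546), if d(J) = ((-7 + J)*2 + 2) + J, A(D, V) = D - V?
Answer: -3438305/12103014 ≈ -0.28409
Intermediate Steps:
d(J) = -12 + 3*J (d(J) = ((-14 + 2*J) + 2) + J = (-12 + 2*J) + J = -12 + 3*J)
O(U) = 520/161 (O(U) = (-349 - 171)/(-161 + (U - U)) = -520/(-161 + 0) = -520/(-161) = -520*(-1/161) = 520/161)
O(599)/d(290) + 135735/(-471546) = 520/(161*(-12 + 3*290)) + 135735/(-471546) = 520/(161*(-12 + 870)) + 135735*(-1/471546) = (520/161)/858 - 45245/157182 = (520/161)*(1/858) - 45245/157182 = 20/5313 - 45245/157182 = -3438305/12103014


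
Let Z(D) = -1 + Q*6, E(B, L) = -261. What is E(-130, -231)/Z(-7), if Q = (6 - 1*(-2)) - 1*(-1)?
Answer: -261/53 ≈ -4.9245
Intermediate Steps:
Q = 9 (Q = (6 + 2) + 1 = 8 + 1 = 9)
Z(D) = 53 (Z(D) = -1 + 9*6 = -1 + 54 = 53)
E(-130, -231)/Z(-7) = -261/53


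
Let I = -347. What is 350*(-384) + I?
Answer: -134747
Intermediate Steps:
350*(-384) + I = 350*(-384) - 347 = -134400 - 347 = -134747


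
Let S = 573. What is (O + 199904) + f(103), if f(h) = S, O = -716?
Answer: 199761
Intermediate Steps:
f(h) = 573
(O + 199904) + f(103) = (-716 + 199904) + 573 = 199188 + 573 = 199761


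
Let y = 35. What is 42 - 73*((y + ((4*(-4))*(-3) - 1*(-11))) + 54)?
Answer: -10762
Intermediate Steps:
42 - 73*((y + ((4*(-4))*(-3) - 1*(-11))) + 54) = 42 - 73*((35 + ((4*(-4))*(-3) - 1*(-11))) + 54) = 42 - 73*((35 + (-16*(-3) + 11)) + 54) = 42 - 73*((35 + (48 + 11)) + 54) = 42 - 73*((35 + 59) + 54) = 42 - 73*(94 + 54) = 42 - 73*148 = 42 - 10804 = -10762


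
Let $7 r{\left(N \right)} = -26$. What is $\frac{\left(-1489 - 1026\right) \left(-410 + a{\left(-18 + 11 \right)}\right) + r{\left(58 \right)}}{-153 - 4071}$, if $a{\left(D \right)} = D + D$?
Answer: $- \frac{3732247}{14784} \approx -252.45$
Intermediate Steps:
$r{\left(N \right)} = - \frac{26}{7}$ ($r{\left(N \right)} = \frac{1}{7} \left(-26\right) = - \frac{26}{7}$)
$a{\left(D \right)} = 2 D$
$\frac{\left(-1489 - 1026\right) \left(-410 + a{\left(-18 + 11 \right)}\right) + r{\left(58 \right)}}{-153 - 4071} = \frac{\left(-1489 - 1026\right) \left(-410 + 2 \left(-18 + 11\right)\right) - \frac{26}{7}}{-153 - 4071} = \frac{- 2515 \left(-410 + 2 \left(-7\right)\right) - \frac{26}{7}}{-4224} = \left(- 2515 \left(-410 - 14\right) - \frac{26}{7}\right) \left(- \frac{1}{4224}\right) = \left(\left(-2515\right) \left(-424\right) - \frac{26}{7}\right) \left(- \frac{1}{4224}\right) = \left(1066360 - \frac{26}{7}\right) \left(- \frac{1}{4224}\right) = \frac{7464494}{7} \left(- \frac{1}{4224}\right) = - \frac{3732247}{14784}$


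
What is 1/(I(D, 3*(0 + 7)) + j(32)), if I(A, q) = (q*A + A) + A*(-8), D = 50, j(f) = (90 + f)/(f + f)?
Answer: 32/22461 ≈ 0.0014247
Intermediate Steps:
j(f) = (90 + f)/(2*f) (j(f) = (90 + f)/((2*f)) = (90 + f)*(1/(2*f)) = (90 + f)/(2*f))
I(A, q) = -7*A + A*q (I(A, q) = (A*q + A) - 8*A = (A + A*q) - 8*A = -7*A + A*q)
1/(I(D, 3*(0 + 7)) + j(32)) = 1/(50*(-7 + 3*(0 + 7)) + (½)*(90 + 32)/32) = 1/(50*(-7 + 3*7) + (½)*(1/32)*122) = 1/(50*(-7 + 21) + 61/32) = 1/(50*14 + 61/32) = 1/(700 + 61/32) = 1/(22461/32) = 32/22461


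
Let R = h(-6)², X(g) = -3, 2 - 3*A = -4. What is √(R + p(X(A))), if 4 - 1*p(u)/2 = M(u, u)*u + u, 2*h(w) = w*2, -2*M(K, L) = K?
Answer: √59 ≈ 7.6811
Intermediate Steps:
M(K, L) = -K/2
A = 2 (A = ⅔ - ⅓*(-4) = ⅔ + 4/3 = 2)
h(w) = w (h(w) = (w*2)/2 = (2*w)/2 = w)
R = 36 (R = (-6)² = 36)
p(u) = 8 + u² - 2*u (p(u) = 8 - 2*((-u/2)*u + u) = 8 - 2*(-u²/2 + u) = 8 - 2*(u - u²/2) = 8 + (u² - 2*u) = 8 + u² - 2*u)
√(R + p(X(A))) = √(36 + (8 + (-3)² - 2*(-3))) = √(36 + (8 + 9 + 6)) = √(36 + 23) = √59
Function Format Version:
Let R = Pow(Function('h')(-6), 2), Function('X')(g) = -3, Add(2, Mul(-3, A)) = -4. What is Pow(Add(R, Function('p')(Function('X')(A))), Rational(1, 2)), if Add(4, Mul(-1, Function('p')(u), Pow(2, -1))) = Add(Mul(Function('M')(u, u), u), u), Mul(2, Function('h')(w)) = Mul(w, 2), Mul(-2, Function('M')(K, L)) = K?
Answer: Pow(59, Rational(1, 2)) ≈ 7.6811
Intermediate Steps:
Function('M')(K, L) = Mul(Rational(-1, 2), K)
A = 2 (A = Add(Rational(2, 3), Mul(Rational(-1, 3), -4)) = Add(Rational(2, 3), Rational(4, 3)) = 2)
Function('h')(w) = w (Function('h')(w) = Mul(Rational(1, 2), Mul(w, 2)) = Mul(Rational(1, 2), Mul(2, w)) = w)
R = 36 (R = Pow(-6, 2) = 36)
Function('p')(u) = Add(8, Pow(u, 2), Mul(-2, u)) (Function('p')(u) = Add(8, Mul(-2, Add(Mul(Mul(Rational(-1, 2), u), u), u))) = Add(8, Mul(-2, Add(Mul(Rational(-1, 2), Pow(u, 2)), u))) = Add(8, Mul(-2, Add(u, Mul(Rational(-1, 2), Pow(u, 2))))) = Add(8, Add(Pow(u, 2), Mul(-2, u))) = Add(8, Pow(u, 2), Mul(-2, u)))
Pow(Add(R, Function('p')(Function('X')(A))), Rational(1, 2)) = Pow(Add(36, Add(8, Pow(-3, 2), Mul(-2, -3))), Rational(1, 2)) = Pow(Add(36, Add(8, 9, 6)), Rational(1, 2)) = Pow(Add(36, 23), Rational(1, 2)) = Pow(59, Rational(1, 2))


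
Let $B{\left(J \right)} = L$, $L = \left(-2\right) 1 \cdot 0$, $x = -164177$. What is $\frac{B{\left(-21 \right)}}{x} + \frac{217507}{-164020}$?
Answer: $- \frac{217507}{164020} \approx -1.3261$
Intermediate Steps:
$L = 0$ ($L = \left(-2\right) 0 = 0$)
$B{\left(J \right)} = 0$
$\frac{B{\left(-21 \right)}}{x} + \frac{217507}{-164020} = \frac{0}{-164177} + \frac{217507}{-164020} = 0 \left(- \frac{1}{164177}\right) + 217507 \left(- \frac{1}{164020}\right) = 0 - \frac{217507}{164020} = - \frac{217507}{164020}$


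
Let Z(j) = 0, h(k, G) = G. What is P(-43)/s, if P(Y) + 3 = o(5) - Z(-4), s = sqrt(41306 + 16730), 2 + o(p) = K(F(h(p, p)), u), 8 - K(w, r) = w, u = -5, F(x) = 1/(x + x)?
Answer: 29*sqrt(14509)/290180 ≈ 0.012038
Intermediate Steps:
F(x) = 1/(2*x)
K(w, r) = 8 - w
o(p) = 6 - 1/(2*p) (o(p) = -2 + (8 - 1/(2*p)) = 6 - 1/(2*p))
s = 2*sqrt(14509) (s = sqrt(58036) = 2*sqrt(14509) ≈ 240.91)
P(Y) = 29/10 (P(Y) = -3 + ((6 - 1/2/5) - 1*0) = -3 + ((6 - 1/2*1/5) + 0) = -3 + ((6 - 1/10) + 0) = -3 + (59/10 + 0) = -3 + 59/10 = 29/10)
P(-43)/s = 29/(10*((2*sqrt(14509)))) = 29*(sqrt(14509)/29018)/10 = 29*sqrt(14509)/290180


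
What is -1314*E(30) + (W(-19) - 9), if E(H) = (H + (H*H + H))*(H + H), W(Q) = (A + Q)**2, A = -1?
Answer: -75686009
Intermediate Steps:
W(Q) = (-1 + Q)**2
E(H) = 2*H*(H**2 + 2*H) (E(H) = (H + (H**2 + H))*(2*H) = (H + (H + H**2))*(2*H) = (H**2 + 2*H)*(2*H) = 2*H*(H**2 + 2*H))
-1314*E(30) + (W(-19) - 9) = -2628*30**2*(2 + 30) + ((-1 - 19)**2 - 9) = -2628*900*32 + ((-20)**2 - 9) = -1314*57600 + (400 - 9) = -75686400 + 391 = -75686009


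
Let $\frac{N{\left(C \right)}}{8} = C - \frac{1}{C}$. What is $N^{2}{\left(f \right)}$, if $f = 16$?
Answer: $\frac{65025}{4} \approx 16256.0$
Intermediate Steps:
$N{\left(C \right)} = - \frac{8}{C} + 8 C$ ($N{\left(C \right)} = 8 \left(C - \frac{1}{C}\right) = - \frac{8}{C} + 8 C$)
$N^{2}{\left(f \right)} = \left(- \frac{8}{16} + 8 \cdot 16\right)^{2} = \left(\left(-8\right) \frac{1}{16} + 128\right)^{2} = \left(- \frac{1}{2} + 128\right)^{2} = \left(\frac{255}{2}\right)^{2} = \frac{65025}{4}$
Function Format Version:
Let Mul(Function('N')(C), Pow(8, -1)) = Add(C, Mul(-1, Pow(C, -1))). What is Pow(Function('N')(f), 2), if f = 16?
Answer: Rational(65025, 4) ≈ 16256.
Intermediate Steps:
Function('N')(C) = Add(Mul(-8, Pow(C, -1)), Mul(8, C)) (Function('N')(C) = Mul(8, Add(C, Mul(-1, Pow(C, -1)))) = Add(Mul(-8, Pow(C, -1)), Mul(8, C)))
Pow(Function('N')(f), 2) = Pow(Add(Mul(-8, Pow(16, -1)), Mul(8, 16)), 2) = Pow(Add(Mul(-8, Rational(1, 16)), 128), 2) = Pow(Add(Rational(-1, 2), 128), 2) = Pow(Rational(255, 2), 2) = Rational(65025, 4)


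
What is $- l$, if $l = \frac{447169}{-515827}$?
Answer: $\frac{447169}{515827} \approx 0.8669$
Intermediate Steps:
$l = - \frac{447169}{515827}$ ($l = 447169 \left(- \frac{1}{515827}\right) = - \frac{447169}{515827} \approx -0.8669$)
$- l = \left(-1\right) \left(- \frac{447169}{515827}\right) = \frac{447169}{515827}$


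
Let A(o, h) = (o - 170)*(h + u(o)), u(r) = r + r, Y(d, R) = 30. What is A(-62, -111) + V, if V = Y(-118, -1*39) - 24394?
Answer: 30156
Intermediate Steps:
V = -24364 (V = 30 - 24394 = -24364)
u(r) = 2*r
A(o, h) = (-170 + o)*(h + 2*o) (A(o, h) = (o - 170)*(h + 2*o) = (-170 + o)*(h + 2*o))
A(-62, -111) + V = (-340*(-62) - 170*(-111) + 2*(-62)² - 111*(-62)) - 24364 = (21080 + 18870 + 2*3844 + 6882) - 24364 = (21080 + 18870 + 7688 + 6882) - 24364 = 54520 - 24364 = 30156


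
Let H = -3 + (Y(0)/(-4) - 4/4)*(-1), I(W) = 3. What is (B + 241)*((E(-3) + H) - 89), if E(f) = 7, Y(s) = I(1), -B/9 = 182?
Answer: 465201/4 ≈ 1.1630e+5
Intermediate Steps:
B = -1638 (B = -9*182 = -1638)
Y(s) = 3
H = -5/4 (H = -3 + (3/(-4) - 4/4)*(-1) = -3 + (3*(-¼) - 4*¼)*(-1) = -3 + (-¾ - 1)*(-1) = -3 - 7/4*(-1) = -3 + 7/4 = -5/4 ≈ -1.2500)
(B + 241)*((E(-3) + H) - 89) = (-1638 + 241)*((7 - 5/4) - 89) = -1397*(23/4 - 89) = -1397*(-333/4) = 465201/4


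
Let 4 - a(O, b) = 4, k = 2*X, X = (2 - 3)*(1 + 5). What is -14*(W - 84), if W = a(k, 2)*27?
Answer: 1176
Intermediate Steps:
X = -6 (X = -1*6 = -6)
k = -12 (k = 2*(-6) = -12)
a(O, b) = 0 (a(O, b) = 4 - 1*4 = 4 - 4 = 0)
W = 0 (W = 0*27 = 0)
-14*(W - 84) = -14*(0 - 84) = -14*(-84) = 1176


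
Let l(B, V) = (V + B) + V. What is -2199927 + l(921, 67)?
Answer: -2198872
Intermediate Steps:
l(B, V) = B + 2*V (l(B, V) = (B + V) + V = B + 2*V)
-2199927 + l(921, 67) = -2199927 + (921 + 2*67) = -2199927 + (921 + 134) = -2199927 + 1055 = -2198872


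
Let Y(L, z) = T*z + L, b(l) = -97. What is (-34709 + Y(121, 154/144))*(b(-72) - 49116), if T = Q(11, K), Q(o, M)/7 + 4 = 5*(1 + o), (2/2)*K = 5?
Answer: 15133932547/9 ≈ 1.6815e+9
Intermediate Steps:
K = 5
Q(o, M) = 7 + 35*o (Q(o, M) = -28 + 7*(5*(1 + o)) = -28 + 7*(5 + 5*o) = -28 + (35 + 35*o) = 7 + 35*o)
T = 392 (T = 7 + 35*11 = 7 + 385 = 392)
Y(L, z) = L + 392*z (Y(L, z) = 392*z + L = L + 392*z)
(-34709 + Y(121, 154/144))*(b(-72) - 49116) = (-34709 + (121 + 392*(154/144)))*(-97 - 49116) = (-34709 + (121 + 392*(154*(1/144))))*(-49213) = (-34709 + (121 + 392*(77/72)))*(-49213) = (-34709 + (121 + 3773/9))*(-49213) = (-34709 + 4862/9)*(-49213) = -307519/9*(-49213) = 15133932547/9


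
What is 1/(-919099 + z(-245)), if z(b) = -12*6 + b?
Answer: -1/919416 ≈ -1.0876e-6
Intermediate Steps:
z(b) = -72 + b
1/(-919099 + z(-245)) = 1/(-919099 + (-72 - 245)) = 1/(-919099 - 317) = 1/(-919416) = -1/919416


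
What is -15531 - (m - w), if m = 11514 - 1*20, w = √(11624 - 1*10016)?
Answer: -27025 + 2*√402 ≈ -26985.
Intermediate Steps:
w = 2*√402 (w = √(11624 - 10016) = √1608 = 2*√402 ≈ 40.100)
m = 11494 (m = 11514 - 20 = 11494)
-15531 - (m - w) = -15531 - (11494 - 2*√402) = -15531 + (-11494 + 2*√402) = -27025 + 2*√402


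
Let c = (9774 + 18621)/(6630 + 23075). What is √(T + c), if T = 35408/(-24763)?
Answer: I*√10258445304159533/147116983 ≈ 0.68846*I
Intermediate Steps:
c = 5679/5941 (c = 28395/29705 = 28395*(1/29705) = 5679/5941 ≈ 0.95590)
T = -35408/24763 (T = 35408*(-1/24763) = -35408/24763 ≈ -1.4299)
√(T + c) = √(-35408/24763 + 5679/5941) = √(-69729851/147116983) = I*√10258445304159533/147116983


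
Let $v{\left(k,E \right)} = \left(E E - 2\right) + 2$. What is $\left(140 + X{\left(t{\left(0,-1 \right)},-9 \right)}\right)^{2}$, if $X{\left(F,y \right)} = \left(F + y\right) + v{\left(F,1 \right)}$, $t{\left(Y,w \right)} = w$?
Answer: $17161$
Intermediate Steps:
$v{\left(k,E \right)} = E^{2}$ ($v{\left(k,E \right)} = \left(E^{2} - 2\right) + 2 = \left(-2 + E^{2}\right) + 2 = E^{2}$)
$X{\left(F,y \right)} = 1 + F + y$ ($X{\left(F,y \right)} = \left(F + y\right) + 1^{2} = \left(F + y\right) + 1 = 1 + F + y$)
$\left(140 + X{\left(t{\left(0,-1 \right)},-9 \right)}\right)^{2} = \left(140 - 9\right)^{2} = 131^{2} = 17161$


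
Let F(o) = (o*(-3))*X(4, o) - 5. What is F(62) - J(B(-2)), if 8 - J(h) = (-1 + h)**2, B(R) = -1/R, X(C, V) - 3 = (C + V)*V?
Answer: -3046731/4 ≈ -7.6168e+5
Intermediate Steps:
X(C, V) = 3 + V*(C + V) (X(C, V) = 3 + (C + V)*V = 3 + V*(C + V))
J(h) = 8 - (-1 + h)**2
F(o) = -5 - 3*o*(3 + o**2 + 4*o) (F(o) = (o*(-3))*(3 + o**2 + 4*o) - 5 = (-3*o)*(3 + o**2 + 4*o) - 5 = -3*o*(3 + o**2 + 4*o) - 5 = -5 - 3*o*(3 + o**2 + 4*o))
F(62) - J(B(-2)) = (-5 - 3*62*(3 + 62**2 + 4*62)) - (8 - (-1 - 1/(-2))**2) = (-5 - 3*62*(3 + 3844 + 248)) - (8 - (-1 - 1*(-1/2))**2) = (-5 - 3*62*4095) - (8 - (-1 + 1/2)**2) = (-5 - 761670) - (8 - (-1/2)**2) = -761675 - (8 - 1*1/4) = -761675 - (8 - 1/4) = -761675 - 1*31/4 = -761675 - 31/4 = -3046731/4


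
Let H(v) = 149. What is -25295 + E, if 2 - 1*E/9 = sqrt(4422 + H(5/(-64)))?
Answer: -25277 - 9*sqrt(4571) ≈ -25885.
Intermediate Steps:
E = 18 - 9*sqrt(4571) (E = 18 - 9*sqrt(4422 + 149) = 18 - 9*sqrt(4571) ≈ -590.48)
-25295 + E = -25295 + (18 - 9*sqrt(4571)) = -25277 - 9*sqrt(4571)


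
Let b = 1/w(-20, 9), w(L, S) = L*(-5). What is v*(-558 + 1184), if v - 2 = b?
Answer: 62913/50 ≈ 1258.3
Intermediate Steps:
w(L, S) = -5*L
b = 1/100 (b = 1/(-5*(-20)) = 1/100 ≈ 0.010000)
v = 201/100 (v = 2 + 1/100 = 201/100 ≈ 2.0100)
v*(-558 + 1184) = 201*(-558 + 1184)/100 = (201/100)*626 = 62913/50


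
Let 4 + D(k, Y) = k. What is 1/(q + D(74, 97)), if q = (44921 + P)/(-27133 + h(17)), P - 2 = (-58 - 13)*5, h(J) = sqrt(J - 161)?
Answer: 25162362383/1720034296082 + 133704*I/860017148041 ≈ 0.014629 + 1.5547e-7*I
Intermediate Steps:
D(k, Y) = -4 + k
h(J) = sqrt(-161 + J)
P = -353 (P = 2 + (-58 - 13)*5 = 2 - 71*5 = 2 - 355 = -353)
q = 44568*(-27133 - 12*I)/736199833 (q = (44921 - 353)/(-27133 + sqrt(-161 + 17)) = 44568/(-27133 + sqrt(-144)) = 44568/(-27133 + 12*I) = 44568*((-27133 - 12*I)/736199833) = 44568*(-27133 - 12*I)/736199833 ≈ -1.6426 - 0.00072645*I)
1/(q + D(74, 97)) = 1/((-1209263544/736199833 - 534816*I/736199833) + (-4 + 74)) = 1/((-1209263544/736199833 - 534816*I/736199833) + 70) = 1/(50324724766/736199833 - 534816*I/736199833) = 736199833*(50324724766/736199833 + 534816*I/736199833)/3440068592164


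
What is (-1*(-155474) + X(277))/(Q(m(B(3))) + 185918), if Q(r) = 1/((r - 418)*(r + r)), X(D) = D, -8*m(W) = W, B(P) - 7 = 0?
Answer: 3653451207/4361078558 ≈ 0.83774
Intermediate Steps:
B(P) = 7 (B(P) = 7 + 0 = 7)
m(W) = -W/8
Q(r) = 1/(2*r*(-418 + r)) (Q(r) = 1/((-418 + r)*(2*r)) = 1/(2*r*(-418 + r)))
(-1*(-155474) + X(277))/(Q(m(B(3))) + 185918) = (-1*(-155474) + 277)/(1/(2*((-1/8*7))*(-418 - 1/8*7)) + 185918) = (155474 + 277)/(1/(2*(-7/8)*(-418 - 7/8)) + 185918) = 155751/((1/2)*(-8/7)/(-3351/8) + 185918) = 155751/((1/2)*(-8/7)*(-8/3351) + 185918) = 155751/(32/23457 + 185918) = 155751/(4361078558/23457) = 155751*(23457/4361078558) = 3653451207/4361078558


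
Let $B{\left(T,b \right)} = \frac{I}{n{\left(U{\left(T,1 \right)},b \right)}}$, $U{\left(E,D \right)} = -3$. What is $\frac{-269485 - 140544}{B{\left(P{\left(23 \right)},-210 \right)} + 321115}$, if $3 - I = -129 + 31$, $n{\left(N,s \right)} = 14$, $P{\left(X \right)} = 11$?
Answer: $- \frac{5740406}{4495711} \approx -1.2769$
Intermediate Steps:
$I = 101$ ($I = 3 - \left(-129 + 31\right) = 3 - -98 = 3 + 98 = 101$)
$B{\left(T,b \right)} = \frac{101}{14}$
$\frac{-269485 - 140544}{B{\left(P{\left(23 \right)},-210 \right)} + 321115} = \frac{-269485 - 140544}{\frac{101}{14} + 321115} = \frac{-269485 - 140544}{\frac{4495711}{14}} = \left(-410029\right) \frac{14}{4495711} = - \frac{5740406}{4495711}$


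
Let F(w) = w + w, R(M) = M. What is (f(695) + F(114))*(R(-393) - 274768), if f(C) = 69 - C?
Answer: 109514078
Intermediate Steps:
F(w) = 2*w
(f(695) + F(114))*(R(-393) - 274768) = ((69 - 1*695) + 2*114)*(-393 - 274768) = ((69 - 695) + 228)*(-275161) = (-626 + 228)*(-275161) = -398*(-275161) = 109514078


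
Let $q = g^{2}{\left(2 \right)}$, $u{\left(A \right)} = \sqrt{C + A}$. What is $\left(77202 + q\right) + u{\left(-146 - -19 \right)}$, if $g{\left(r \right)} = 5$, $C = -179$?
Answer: $77227 + 3 i \sqrt{34} \approx 77227.0 + 17.493 i$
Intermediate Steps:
$u{\left(A \right)} = \sqrt{-179 + A}$
$q = 25$ ($q = 5^{2} = 25$)
$\left(77202 + q\right) + u{\left(-146 - -19 \right)} = \left(77202 + 25\right) + \sqrt{-179 - 127} = 77227 + \sqrt{-179 + \left(-146 + 19\right)} = 77227 + \sqrt{-179 - 127} = 77227 + \sqrt{-306} = 77227 + 3 i \sqrt{34}$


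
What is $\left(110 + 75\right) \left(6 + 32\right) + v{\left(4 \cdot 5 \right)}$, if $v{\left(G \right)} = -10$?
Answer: $7020$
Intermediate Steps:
$\left(110 + 75\right) \left(6 + 32\right) + v{\left(4 \cdot 5 \right)} = \left(110 + 75\right) \left(6 + 32\right) - 10 = 185 \cdot 38 - 10 = 7030 - 10 = 7020$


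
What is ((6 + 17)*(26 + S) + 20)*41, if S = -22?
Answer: 4592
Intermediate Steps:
((6 + 17)*(26 + S) + 20)*41 = ((6 + 17)*(26 - 22) + 20)*41 = (23*4 + 20)*41 = (92 + 20)*41 = 112*41 = 4592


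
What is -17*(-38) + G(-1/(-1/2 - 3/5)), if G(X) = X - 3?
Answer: 7083/11 ≈ 643.91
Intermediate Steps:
G(X) = -3 + X
-17*(-38) + G(-1/(-1/2 - 3/5)) = -17*(-38) + (-3 - 1/(-1/2 - 3/5)) = 646 + (-3 - 1/(-1*1/2 - 3*1/5)) = 646 + (-3 - 1/(-1/2 - 3/5)) = 646 + (-3 - 1/(-11/10)) = 646 + (-3 - 1*(-10/11)) = 646 + (-3 + 10/11) = 646 - 23/11 = 7083/11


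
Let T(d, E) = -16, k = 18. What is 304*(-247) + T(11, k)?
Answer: -75104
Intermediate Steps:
304*(-247) + T(11, k) = 304*(-247) - 16 = -75088 - 16 = -75104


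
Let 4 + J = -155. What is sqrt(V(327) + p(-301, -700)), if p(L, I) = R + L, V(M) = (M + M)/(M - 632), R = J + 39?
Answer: I*sqrt(39362995)/305 ≈ 20.57*I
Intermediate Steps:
J = -159 (J = -4 - 155 = -159)
R = -120 (R = -159 + 39 = -120)
V(M) = 2*M/(-632 + M) (V(M) = (2*M)/(-632 + M) = 2*M/(-632 + M))
p(L, I) = -120 + L
sqrt(V(327) + p(-301, -700)) = sqrt(2*327/(-632 + 327) + (-120 - 301)) = sqrt(2*327/(-305) - 421) = sqrt(2*327*(-1/305) - 421) = sqrt(-654/305 - 421) = sqrt(-129059/305) = I*sqrt(39362995)/305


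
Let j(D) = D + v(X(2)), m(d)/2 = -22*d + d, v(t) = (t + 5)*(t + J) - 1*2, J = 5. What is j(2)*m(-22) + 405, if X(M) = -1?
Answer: 15189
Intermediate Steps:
v(t) = -2 + (5 + t)² (v(t) = (t + 5)*(t + 5) - 1*2 = (5 + t)*(5 + t) - 2 = (5 + t)² - 2 = -2 + (5 + t)²)
m(d) = -42*d (m(d) = 2*(-22*d + d) = 2*(-21*d) = -42*d)
j(D) = 14 + D (j(D) = D + (23 + (-1)² + 10*(-1)) = D + (23 + 1 - 10) = D + 14 = 14 + D)
j(2)*m(-22) + 405 = (14 + 2)*(-42*(-22)) + 405 = 16*924 + 405 = 14784 + 405 = 15189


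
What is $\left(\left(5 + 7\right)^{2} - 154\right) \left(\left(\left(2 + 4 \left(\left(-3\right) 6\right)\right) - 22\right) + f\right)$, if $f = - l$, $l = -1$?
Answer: $910$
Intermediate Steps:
$f = 1$ ($f = \left(-1\right) \left(-1\right) = 1$)
$\left(\left(5 + 7\right)^{2} - 154\right) \left(\left(\left(2 + 4 \left(\left(-3\right) 6\right)\right) - 22\right) + f\right) = \left(\left(5 + 7\right)^{2} - 154\right) \left(\left(\left(2 + 4 \left(\left(-3\right) 6\right)\right) - 22\right) + 1\right) = \left(12^{2} - 154\right) \left(\left(\left(2 + 4 \left(-18\right)\right) - 22\right) + 1\right) = \left(144 - 154\right) \left(\left(\left(2 - 72\right) - 22\right) + 1\right) = - 10 \left(\left(-70 - 22\right) + 1\right) = - 10 \left(-92 + 1\right) = \left(-10\right) \left(-91\right) = 910$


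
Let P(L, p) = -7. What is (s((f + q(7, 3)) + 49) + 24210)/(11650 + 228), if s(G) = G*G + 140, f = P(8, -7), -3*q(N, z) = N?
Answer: 233311/106902 ≈ 2.1825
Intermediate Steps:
q(N, z) = -N/3
f = -7
s(G) = 140 + G² (s(G) = G² + 140 = 140 + G²)
(s((f + q(7, 3)) + 49) + 24210)/(11650 + 228) = ((140 + ((-7 - ⅓*7) + 49)²) + 24210)/(11650 + 228) = ((140 + ((-7 - 7/3) + 49)²) + 24210)/11878 = ((140 + (-28/3 + 49)²) + 24210)*(1/11878) = ((140 + (119/3)²) + 24210)*(1/11878) = ((140 + 14161/9) + 24210)*(1/11878) = (15421/9 + 24210)*(1/11878) = (233311/9)*(1/11878) = 233311/106902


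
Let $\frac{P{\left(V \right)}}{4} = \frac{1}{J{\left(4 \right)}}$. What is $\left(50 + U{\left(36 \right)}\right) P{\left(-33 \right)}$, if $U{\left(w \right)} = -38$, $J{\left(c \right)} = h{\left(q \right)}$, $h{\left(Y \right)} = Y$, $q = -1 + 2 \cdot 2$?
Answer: $16$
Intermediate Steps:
$q = 3$ ($q = -1 + 4 = 3$)
$J{\left(c \right)} = 3$
$P{\left(V \right)} = \frac{4}{3}$
$\left(50 + U{\left(36 \right)}\right) P{\left(-33 \right)} = \left(50 - 38\right) \frac{4}{3} = 12 \cdot \frac{4}{3} = 16$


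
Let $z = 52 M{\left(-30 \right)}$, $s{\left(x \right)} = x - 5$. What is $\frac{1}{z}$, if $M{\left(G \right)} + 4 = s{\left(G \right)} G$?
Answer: $\frac{1}{54392} \approx 1.8385 \cdot 10^{-5}$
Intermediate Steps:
$s{\left(x \right)} = -5 + x$ ($s{\left(x \right)} = x - 5 = -5 + x$)
$M{\left(G \right)} = -4 + G \left(-5 + G\right)$ ($M{\left(G \right)} = -4 + \left(-5 + G\right) G = -4 + G \left(-5 + G\right)$)
$z = 54392$ ($z = 52 \left(-4 - 30 \left(-5 - 30\right)\right) = 52 \left(-4 - -1050\right) = 52 \left(-4 + 1050\right) = 52 \cdot 1046 = 54392$)
$\frac{1}{z} = \frac{1}{54392}$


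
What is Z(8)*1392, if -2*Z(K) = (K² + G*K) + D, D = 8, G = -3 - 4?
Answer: -11136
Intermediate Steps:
G = -7
Z(K) = -4 - K²/2 + 7*K/2 (Z(K) = -((K² - 7*K) + 8)/2 = -(8 + K² - 7*K)/2 = -4 - K²/2 + 7*K/2)
Z(8)*1392 = (-4 - ½*8² + (7/2)*8)*1392 = (-4 - ½*64 + 28)*1392 = (-4 - 32 + 28)*1392 = -8*1392 = -11136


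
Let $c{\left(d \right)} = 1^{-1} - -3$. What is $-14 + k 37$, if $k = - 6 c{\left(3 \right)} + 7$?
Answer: $-643$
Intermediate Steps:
$c{\left(d \right)} = 4$ ($c{\left(d \right)} = 1 + 3 = 4$)
$k = -17$ ($k = \left(-6\right) 4 + 7 = -24 + 7 = -17$)
$-14 + k 37 = -14 - 629 = -643$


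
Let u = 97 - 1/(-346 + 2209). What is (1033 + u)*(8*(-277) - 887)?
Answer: -6532401467/1863 ≈ -3.5064e+6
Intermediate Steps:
u = 180710/1863 (u = 97 - 1/1863 = 180710/1863 ≈ 97.000)
(1033 + u)*(8*(-277) - 887) = (1033 + 180710/1863)*(8*(-277) - 887) = 2105189*(-2216 - 887)/1863 = (2105189/1863)*(-3103) = -6532401467/1863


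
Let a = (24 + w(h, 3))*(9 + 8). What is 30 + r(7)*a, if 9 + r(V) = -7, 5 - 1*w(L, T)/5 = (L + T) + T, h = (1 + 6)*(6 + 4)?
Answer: 90062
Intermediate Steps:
h = 70 (h = 7*10 = 70)
w(L, T) = 25 - 10*T - 5*L (w(L, T) = 25 - 5*((L + T) + T) = 25 - 5*(L + 2*T) = 25 + (-10*T - 5*L) = 25 - 10*T - 5*L)
a = -5627 (a = (24 + (25 - 10*3 - 5*70))*(9 + 8) = (24 + (25 - 30 - 350))*17 = (24 - 355)*17 = -331*17 = -5627)
r(V) = -16 (r(V) = -9 - 7 = -16)
30 + r(7)*a = 30 - 16*(-5627) = 30 + 90032 = 90062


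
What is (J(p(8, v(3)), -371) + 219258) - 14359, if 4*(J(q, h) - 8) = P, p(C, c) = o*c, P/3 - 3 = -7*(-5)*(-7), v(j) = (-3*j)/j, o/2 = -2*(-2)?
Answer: 409451/2 ≈ 2.0473e+5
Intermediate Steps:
o = 8 (o = 2*(-2*(-2)) = 2*4 = 8)
v(j) = -3
P = -726 (P = 9 + 3*(-7*(-5)*(-7)) = 9 + 3*(35*(-7)) = 9 + 3*(-245) = 9 - 735 = -726)
p(C, c) = 8*c
J(q, h) = -347/2 (J(q, h) = 8 + (1/4)*(-726) = 8 - 363/2 = -347/2)
(J(p(8, v(3)), -371) + 219258) - 14359 = (-347/2 + 219258) - 14359 = 438169/2 - 14359 = 409451/2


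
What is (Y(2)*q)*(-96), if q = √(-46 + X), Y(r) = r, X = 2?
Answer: -384*I*√11 ≈ -1273.6*I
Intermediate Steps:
q = 2*I*√11 (q = √(-46 + 2) = √(-44) = 2*I*√11 ≈ 6.6332*I)
(Y(2)*q)*(-96) = (2*(2*I*√11))*(-96) = (4*I*√11)*(-96) = -384*I*√11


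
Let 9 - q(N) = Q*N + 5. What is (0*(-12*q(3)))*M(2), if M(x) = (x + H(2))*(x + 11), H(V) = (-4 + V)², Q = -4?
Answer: 0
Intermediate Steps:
q(N) = 4 + 4*N (q(N) = 9 - (-4*N + 5) = 9 - (5 - 4*N) = 9 + (-5 + 4*N) = 4 + 4*N)
M(x) = (4 + x)*(11 + x) (M(x) = (x + (-4 + 2)²)*(x + 11) = (x + (-2)²)*(11 + x) = (x + 4)*(11 + x) = (4 + x)*(11 + x))
(0*(-12*q(3)))*M(2) = (0*(-12*(4 + 4*3)))*(44 + 2² + 15*2) = (0*(-12*(4 + 12)))*(44 + 4 + 30) = (0*(-12*16))*78 = (0*(-192))*78 = 0*78 = 0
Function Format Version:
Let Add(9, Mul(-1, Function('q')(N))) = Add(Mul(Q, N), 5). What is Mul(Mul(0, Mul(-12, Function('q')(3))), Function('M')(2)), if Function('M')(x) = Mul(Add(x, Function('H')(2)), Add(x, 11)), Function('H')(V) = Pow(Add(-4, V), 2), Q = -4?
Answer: 0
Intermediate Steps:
Function('q')(N) = Add(4, Mul(4, N)) (Function('q')(N) = Add(9, Mul(-1, Add(Mul(-4, N), 5))) = Add(9, Mul(-1, Add(5, Mul(-4, N)))) = Add(9, Add(-5, Mul(4, N))) = Add(4, Mul(4, N)))
Function('M')(x) = Mul(Add(4, x), Add(11, x)) (Function('M')(x) = Mul(Add(x, Pow(Add(-4, 2), 2)), Add(x, 11)) = Mul(Add(x, Pow(-2, 2)), Add(11, x)) = Mul(Add(x, 4), Add(11, x)) = Mul(Add(4, x), Add(11, x)))
Mul(Mul(0, Mul(-12, Function('q')(3))), Function('M')(2)) = Mul(Mul(0, Mul(-12, Add(4, Mul(4, 3)))), Add(44, Pow(2, 2), Mul(15, 2))) = Mul(Mul(0, Mul(-12, Add(4, 12))), Add(44, 4, 30)) = Mul(Mul(0, Mul(-12, 16)), 78) = Mul(Mul(0, -192), 78) = Mul(0, 78) = 0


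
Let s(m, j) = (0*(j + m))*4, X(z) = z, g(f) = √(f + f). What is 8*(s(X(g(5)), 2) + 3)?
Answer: 24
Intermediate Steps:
g(f) = √2*√f (g(f) = √(2*f) = √2*√f)
s(m, j) = 0 (s(m, j) = 0*4 = 0)
8*(s(X(g(5)), 2) + 3) = 8*(0 + 3) = 8*3 = 24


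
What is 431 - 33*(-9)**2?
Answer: -2242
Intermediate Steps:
431 - 33*(-9)**2 = 431 - 33*81 = 431 - 2673 = -2242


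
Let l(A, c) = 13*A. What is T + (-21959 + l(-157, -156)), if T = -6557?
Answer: -30557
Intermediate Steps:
T + (-21959 + l(-157, -156)) = -6557 + (-21959 + 13*(-157)) = -6557 + (-21959 - 2041) = -6557 - 24000 = -30557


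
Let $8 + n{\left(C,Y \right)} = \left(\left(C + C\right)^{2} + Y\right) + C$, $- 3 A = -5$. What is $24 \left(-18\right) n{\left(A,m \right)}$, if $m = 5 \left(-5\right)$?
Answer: $8736$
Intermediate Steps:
$A = \frac{5}{3}$ ($A = \left(- \frac{1}{3}\right) \left(-5\right) = \frac{5}{3} \approx 1.6667$)
$m = -25$
$n{\left(C,Y \right)} = -8 + C + Y + 4 C^{2}$ ($n{\left(C,Y \right)} = -8 + \left(\left(\left(C + C\right)^{2} + Y\right) + C\right) = -8 + \left(\left(\left(2 C\right)^{2} + Y\right) + C\right) = -8 + \left(\left(4 C^{2} + Y\right) + C\right) = -8 + \left(\left(Y + 4 C^{2}\right) + C\right) = -8 + \left(C + Y + 4 C^{2}\right) = -8 + C + Y + 4 C^{2}$)
$24 \left(-18\right) n{\left(A,m \right)} = 24 \left(-18\right) \left(-8 + \frac{5}{3} - 25 + 4 \left(\frac{5}{3}\right)^{2}\right) = - 432 \left(-8 + \frac{5}{3} - 25 + 4 \cdot \frac{25}{9}\right) = - 432 \left(-8 + \frac{5}{3} - 25 + \frac{100}{9}\right) = \left(-432\right) \left(- \frac{182}{9}\right) = 8736$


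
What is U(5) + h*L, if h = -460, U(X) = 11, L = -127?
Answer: 58431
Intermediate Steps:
U(5) + h*L = 11 - 460*(-127) = 11 + 58420 = 58431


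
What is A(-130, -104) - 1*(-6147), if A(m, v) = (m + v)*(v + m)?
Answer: 60903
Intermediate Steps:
A(m, v) = (m + v)² (A(m, v) = (m + v)*(m + v) = (m + v)²)
A(-130, -104) - 1*(-6147) = (-130 - 104)² - 1*(-6147) = (-234)² + 6147 = 54756 + 6147 = 60903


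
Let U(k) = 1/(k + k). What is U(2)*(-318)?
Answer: -159/2 ≈ -79.500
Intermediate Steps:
U(k) = 1/(2*k)
U(2)*(-318) = ((½)/2)*(-318) = ((½)*(½))*(-318) = (¼)*(-318) = -159/2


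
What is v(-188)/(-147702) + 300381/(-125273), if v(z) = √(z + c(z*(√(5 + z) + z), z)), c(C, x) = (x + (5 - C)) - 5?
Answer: -300381/125273 - √(-8930 + 47*I*√183)/73851 ≈ -2.3979 - 0.0012804*I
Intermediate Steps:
c(C, x) = x - C (c(C, x) = (5 + x - C) - 5 = x - C)
v(z) = √(2*z - z*(z + √(5 + z))) (v(z) = √(z + (z - z*(√(5 + z) + z))) = √(z + (z - z*(z + √(5 + z)))) = √(2*z - z*(z + √(5 + z))))
v(-188)/(-147702) + 300381/(-125273) = √(-188*(2 - 1*(-188) - √(5 - 188)))/(-147702) + 300381/(-125273) = √(-188*(2 + 188 - √(-183)))*(-1/147702) + 300381*(-1/125273) = √(-188*(2 + 188 - I*√183))*(-1/147702) - 300381/125273 = √(-188*(190 - I*√183))*(-1/147702) - 300381/125273 = √(-35720 + 188*I*√183)*(-1/147702) - 300381/125273 = -√(-35720 + 188*I*√183)/147702 - 300381/125273 = -300381/125273 - √(-35720 + 188*I*√183)/147702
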